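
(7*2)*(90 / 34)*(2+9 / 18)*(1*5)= 7875 / 17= 463.24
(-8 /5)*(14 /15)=-112 /75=-1.49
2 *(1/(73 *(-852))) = -1/31098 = -0.00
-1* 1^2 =-1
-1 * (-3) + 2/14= 22/7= 3.14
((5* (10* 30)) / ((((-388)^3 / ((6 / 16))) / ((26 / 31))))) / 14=-14625 / 25350405248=-0.00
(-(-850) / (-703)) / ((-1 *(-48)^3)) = -425 / 38873088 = -0.00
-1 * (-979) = 979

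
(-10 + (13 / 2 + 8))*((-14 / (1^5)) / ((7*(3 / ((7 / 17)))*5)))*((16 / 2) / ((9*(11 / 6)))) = -112 / 935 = -0.12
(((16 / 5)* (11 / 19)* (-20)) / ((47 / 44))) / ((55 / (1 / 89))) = -2816 / 397385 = -0.01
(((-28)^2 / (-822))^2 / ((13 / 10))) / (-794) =-768320 / 871801281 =-0.00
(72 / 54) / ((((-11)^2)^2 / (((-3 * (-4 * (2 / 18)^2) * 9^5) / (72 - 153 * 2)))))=-648 / 190333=-0.00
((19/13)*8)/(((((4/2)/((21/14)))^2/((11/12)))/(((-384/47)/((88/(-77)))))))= 26334/611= 43.10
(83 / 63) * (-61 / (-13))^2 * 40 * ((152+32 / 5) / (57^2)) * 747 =18046314176 / 427063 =42256.80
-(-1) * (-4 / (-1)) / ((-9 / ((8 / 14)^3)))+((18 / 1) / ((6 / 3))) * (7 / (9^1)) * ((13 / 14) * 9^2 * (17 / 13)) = 4250287 / 6174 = 688.42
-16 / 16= -1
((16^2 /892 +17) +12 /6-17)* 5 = 2550 /223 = 11.43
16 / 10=8 / 5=1.60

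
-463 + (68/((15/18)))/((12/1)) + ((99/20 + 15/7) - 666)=-31223/28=-1115.11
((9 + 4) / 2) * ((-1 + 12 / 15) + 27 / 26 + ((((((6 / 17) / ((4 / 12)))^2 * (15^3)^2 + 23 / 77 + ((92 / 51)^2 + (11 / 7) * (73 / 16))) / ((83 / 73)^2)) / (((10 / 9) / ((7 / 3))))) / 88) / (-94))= -16295.27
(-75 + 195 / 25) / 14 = -24 / 5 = -4.80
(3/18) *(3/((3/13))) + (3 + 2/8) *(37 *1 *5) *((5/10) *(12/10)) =362.92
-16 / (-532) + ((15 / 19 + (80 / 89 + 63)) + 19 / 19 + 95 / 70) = 1587947 / 23674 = 67.08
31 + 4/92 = 714/23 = 31.04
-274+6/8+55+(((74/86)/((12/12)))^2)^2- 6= -3059167853/13675204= -223.70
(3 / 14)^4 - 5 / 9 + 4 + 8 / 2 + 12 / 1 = 6723529 / 345744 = 19.45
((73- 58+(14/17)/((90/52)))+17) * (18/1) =49688/85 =584.56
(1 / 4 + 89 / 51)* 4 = 407 / 51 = 7.98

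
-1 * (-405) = 405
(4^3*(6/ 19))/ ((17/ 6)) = 2304/ 323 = 7.13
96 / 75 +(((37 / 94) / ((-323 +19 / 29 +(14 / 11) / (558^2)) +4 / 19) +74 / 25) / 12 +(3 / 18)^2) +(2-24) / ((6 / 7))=-15501334769378756 / 642880161150525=-24.11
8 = 8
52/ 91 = 4/ 7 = 0.57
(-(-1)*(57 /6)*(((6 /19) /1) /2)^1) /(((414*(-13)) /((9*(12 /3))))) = -3 /299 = -0.01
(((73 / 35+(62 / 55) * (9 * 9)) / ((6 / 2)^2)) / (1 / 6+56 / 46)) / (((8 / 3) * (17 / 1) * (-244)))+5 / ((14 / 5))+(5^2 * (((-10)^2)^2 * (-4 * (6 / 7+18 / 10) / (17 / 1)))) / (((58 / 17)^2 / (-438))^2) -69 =-27282542121332519225453 / 123278342727760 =-221308475.74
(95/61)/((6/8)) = 380/183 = 2.08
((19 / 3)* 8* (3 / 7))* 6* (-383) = -349296 / 7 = -49899.43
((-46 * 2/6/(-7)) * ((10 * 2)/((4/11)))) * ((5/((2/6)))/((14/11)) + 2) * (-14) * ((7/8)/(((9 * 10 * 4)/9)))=-48829/96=-508.64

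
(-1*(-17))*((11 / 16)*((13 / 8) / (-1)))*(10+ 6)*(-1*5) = 12155 / 8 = 1519.38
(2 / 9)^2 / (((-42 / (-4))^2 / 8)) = 128 / 35721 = 0.00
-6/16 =-3/8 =-0.38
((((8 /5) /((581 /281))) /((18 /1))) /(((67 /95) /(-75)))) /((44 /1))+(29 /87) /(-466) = -20875849 /199539802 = -0.10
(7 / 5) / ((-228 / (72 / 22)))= -21 / 1045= -0.02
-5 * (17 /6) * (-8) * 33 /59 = 3740 /59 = 63.39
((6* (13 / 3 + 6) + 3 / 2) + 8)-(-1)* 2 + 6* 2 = 171 / 2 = 85.50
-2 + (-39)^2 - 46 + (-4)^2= 1489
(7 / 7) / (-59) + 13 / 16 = 0.80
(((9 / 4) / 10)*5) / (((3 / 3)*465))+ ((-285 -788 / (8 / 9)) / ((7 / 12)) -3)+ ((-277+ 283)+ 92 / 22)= -191065169 / 95480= -2001.10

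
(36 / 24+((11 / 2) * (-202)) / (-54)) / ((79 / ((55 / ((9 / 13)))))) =22.20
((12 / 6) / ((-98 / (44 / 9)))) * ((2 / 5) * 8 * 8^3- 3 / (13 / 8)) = -163.28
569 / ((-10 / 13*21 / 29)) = -214513 / 210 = -1021.49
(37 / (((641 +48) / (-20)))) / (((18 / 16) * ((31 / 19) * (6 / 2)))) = -112480 / 576693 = -0.20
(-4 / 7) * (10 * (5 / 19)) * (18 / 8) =-450 / 133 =-3.38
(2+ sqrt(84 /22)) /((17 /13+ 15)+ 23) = 13* sqrt(462) /5621+ 26 /511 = 0.10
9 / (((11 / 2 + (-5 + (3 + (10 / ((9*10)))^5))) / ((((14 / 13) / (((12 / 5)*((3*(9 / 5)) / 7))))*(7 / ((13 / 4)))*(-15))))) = -675126900 / 13971061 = -48.32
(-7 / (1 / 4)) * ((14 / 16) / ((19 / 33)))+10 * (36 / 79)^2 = -9599217 / 237158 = -40.48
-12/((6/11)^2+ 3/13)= -6292/277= -22.71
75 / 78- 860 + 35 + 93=-731.04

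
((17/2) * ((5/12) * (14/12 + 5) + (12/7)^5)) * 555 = 81965.17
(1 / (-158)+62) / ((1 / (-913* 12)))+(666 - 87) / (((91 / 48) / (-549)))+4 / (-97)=-590551038730 / 697333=-846870.92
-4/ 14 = -2/ 7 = -0.29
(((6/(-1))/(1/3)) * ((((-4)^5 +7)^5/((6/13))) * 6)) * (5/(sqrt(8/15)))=636444636179541345 * sqrt(30)/2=1742975419193516799.30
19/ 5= 3.80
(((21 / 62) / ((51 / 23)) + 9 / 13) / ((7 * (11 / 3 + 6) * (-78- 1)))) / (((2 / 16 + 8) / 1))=-138948 / 7141516655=-0.00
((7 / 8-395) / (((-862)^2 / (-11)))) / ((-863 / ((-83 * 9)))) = 25908201 / 5129975776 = 0.01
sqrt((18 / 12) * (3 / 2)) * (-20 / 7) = -30 / 7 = -4.29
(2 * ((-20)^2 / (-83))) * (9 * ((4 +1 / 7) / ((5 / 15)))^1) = -626400 / 581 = -1078.14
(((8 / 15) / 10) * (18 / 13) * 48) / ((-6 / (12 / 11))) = -2304 / 3575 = -0.64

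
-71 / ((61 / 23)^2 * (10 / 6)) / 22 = -112677 / 409310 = -0.28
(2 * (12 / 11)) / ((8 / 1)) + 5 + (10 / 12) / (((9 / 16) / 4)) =3326 / 297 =11.20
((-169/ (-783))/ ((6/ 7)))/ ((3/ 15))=5915/ 4698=1.26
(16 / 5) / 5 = 16 / 25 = 0.64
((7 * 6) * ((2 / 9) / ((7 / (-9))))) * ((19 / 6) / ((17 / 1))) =-38 / 17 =-2.24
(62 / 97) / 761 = 62 / 73817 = 0.00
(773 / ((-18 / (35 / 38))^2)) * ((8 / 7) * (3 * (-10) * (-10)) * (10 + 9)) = 6763750 / 513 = 13184.70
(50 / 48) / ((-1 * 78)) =-25 / 1872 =-0.01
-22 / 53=-0.42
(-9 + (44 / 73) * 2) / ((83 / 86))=-48934 / 6059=-8.08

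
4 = 4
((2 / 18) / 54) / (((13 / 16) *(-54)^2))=0.00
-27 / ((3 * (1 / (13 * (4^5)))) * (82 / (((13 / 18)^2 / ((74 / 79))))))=-11108032 / 13653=-813.60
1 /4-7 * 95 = -2659 /4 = -664.75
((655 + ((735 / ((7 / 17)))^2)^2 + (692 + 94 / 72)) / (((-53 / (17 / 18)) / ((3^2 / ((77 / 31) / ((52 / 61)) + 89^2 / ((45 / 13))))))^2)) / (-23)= -3859631442872453651138775 / 1784685468917044025567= -2162.64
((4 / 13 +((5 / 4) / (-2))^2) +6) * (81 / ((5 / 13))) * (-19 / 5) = -8576847 / 1600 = -5360.53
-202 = -202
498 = 498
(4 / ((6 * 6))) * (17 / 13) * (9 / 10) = 17 / 130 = 0.13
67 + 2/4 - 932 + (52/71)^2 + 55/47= -408838097/473854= -862.79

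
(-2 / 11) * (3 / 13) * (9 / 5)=-54 / 715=-0.08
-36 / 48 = -3 / 4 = -0.75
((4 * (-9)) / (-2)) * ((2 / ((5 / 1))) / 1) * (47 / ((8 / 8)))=338.40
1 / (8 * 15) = 1 / 120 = 0.01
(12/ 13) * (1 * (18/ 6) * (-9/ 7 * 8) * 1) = -2592/ 91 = -28.48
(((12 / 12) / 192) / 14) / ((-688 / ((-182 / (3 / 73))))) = 949 / 396288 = 0.00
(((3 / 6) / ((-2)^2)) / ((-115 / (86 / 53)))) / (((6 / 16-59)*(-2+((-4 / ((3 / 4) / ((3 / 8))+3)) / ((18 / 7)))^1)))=-387 / 29728972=-0.00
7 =7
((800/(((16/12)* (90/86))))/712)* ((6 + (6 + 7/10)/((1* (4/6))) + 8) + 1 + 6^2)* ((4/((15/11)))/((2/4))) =288.41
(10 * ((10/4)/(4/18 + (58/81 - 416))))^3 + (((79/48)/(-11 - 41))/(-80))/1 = 0.00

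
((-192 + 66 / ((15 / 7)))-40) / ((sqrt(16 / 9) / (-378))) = 285201 / 5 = 57040.20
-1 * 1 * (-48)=48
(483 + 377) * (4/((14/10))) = 17200/7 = 2457.14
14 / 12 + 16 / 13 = 187 / 78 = 2.40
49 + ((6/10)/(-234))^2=7452901/152100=49.00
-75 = -75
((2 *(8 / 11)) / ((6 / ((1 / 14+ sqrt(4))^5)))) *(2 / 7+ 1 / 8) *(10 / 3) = 2358782135 / 186356016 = 12.66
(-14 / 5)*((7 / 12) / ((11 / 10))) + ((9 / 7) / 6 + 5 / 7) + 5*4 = 8983 / 462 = 19.44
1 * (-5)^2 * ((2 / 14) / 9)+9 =592 / 63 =9.40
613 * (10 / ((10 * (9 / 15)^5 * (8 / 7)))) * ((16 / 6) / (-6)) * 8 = -24525.61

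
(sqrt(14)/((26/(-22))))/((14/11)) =-121 * sqrt(14)/182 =-2.49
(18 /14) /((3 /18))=54 /7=7.71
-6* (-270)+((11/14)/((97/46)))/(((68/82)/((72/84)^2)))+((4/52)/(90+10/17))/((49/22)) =119141135053/73528910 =1620.33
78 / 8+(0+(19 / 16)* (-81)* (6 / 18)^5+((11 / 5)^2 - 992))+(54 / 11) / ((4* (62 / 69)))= -399559247 / 409200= -976.44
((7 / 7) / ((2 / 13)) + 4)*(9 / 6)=63 / 4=15.75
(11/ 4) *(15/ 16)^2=2475/ 1024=2.42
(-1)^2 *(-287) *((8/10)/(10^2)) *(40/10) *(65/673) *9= -134316/16825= -7.98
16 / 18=8 / 9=0.89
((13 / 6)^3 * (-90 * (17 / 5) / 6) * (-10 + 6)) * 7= 261443 / 18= 14524.61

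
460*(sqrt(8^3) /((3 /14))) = 103040*sqrt(2) /3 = 48573.52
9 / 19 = 0.47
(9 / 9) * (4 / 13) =0.31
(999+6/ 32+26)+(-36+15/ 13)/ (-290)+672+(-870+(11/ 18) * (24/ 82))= 3069710197/ 3709680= 827.49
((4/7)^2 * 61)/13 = 976/637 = 1.53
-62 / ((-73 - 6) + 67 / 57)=1767 / 2218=0.80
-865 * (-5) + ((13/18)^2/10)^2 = 45402148561/10497600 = 4325.00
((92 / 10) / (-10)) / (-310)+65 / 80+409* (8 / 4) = 50766559 / 62000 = 818.82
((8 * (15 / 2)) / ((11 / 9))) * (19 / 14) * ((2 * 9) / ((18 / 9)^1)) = 46170 / 77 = 599.61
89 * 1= 89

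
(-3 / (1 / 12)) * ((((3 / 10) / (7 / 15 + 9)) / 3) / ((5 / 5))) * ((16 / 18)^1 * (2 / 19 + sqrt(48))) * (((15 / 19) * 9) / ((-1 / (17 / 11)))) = 110160 / 281941 + 220320 * sqrt(3) / 14839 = 26.11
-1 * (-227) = 227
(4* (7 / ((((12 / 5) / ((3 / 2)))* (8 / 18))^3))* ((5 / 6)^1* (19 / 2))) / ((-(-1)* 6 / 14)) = 47131875 / 32768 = 1438.35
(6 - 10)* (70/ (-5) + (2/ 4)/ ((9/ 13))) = 478/ 9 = 53.11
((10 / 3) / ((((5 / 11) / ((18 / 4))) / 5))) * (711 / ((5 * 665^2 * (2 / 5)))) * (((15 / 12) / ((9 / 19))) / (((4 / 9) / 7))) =23463 / 4256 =5.51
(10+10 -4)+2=18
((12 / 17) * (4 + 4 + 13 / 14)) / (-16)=-375 / 952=-0.39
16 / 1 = 16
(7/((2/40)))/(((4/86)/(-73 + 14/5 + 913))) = 2536828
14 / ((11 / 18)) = 252 / 11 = 22.91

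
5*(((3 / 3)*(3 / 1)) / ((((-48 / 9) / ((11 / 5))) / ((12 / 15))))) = -99 / 20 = -4.95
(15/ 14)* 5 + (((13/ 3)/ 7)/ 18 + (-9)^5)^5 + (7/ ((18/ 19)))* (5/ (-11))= -717895897090439041989932.60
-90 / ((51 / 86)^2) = -73960 / 289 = -255.92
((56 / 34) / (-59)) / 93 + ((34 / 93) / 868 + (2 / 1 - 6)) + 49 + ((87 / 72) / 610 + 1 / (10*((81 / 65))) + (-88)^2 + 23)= 20835024439142323 / 2667025705680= 7812.08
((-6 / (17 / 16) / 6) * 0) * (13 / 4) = 0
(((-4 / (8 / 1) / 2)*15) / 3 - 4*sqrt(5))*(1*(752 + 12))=-3056*sqrt(5) - 955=-7788.42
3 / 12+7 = 29 / 4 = 7.25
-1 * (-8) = 8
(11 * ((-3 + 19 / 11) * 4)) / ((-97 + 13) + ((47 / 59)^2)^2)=678572216 / 1012978643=0.67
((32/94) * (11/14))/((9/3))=88/987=0.09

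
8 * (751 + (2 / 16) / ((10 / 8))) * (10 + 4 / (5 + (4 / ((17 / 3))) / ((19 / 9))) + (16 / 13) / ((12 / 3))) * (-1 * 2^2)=-265770.36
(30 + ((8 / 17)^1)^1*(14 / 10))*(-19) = -49514 / 85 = -582.52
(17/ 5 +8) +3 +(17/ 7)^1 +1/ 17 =10048/ 595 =16.89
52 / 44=13 / 11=1.18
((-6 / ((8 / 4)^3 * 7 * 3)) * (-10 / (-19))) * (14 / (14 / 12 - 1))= -30 / 19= -1.58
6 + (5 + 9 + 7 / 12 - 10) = 10.58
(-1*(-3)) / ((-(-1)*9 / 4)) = 4 / 3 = 1.33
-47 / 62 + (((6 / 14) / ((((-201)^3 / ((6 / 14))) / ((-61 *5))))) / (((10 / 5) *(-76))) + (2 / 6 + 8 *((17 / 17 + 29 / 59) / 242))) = -16919720962241 / 45068226336056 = -0.38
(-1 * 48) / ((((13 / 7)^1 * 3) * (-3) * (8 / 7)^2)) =343 / 156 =2.20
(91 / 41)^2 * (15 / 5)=24843 / 1681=14.78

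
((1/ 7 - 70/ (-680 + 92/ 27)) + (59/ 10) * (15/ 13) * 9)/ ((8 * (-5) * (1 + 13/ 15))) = -76697031/ 93093728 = -0.82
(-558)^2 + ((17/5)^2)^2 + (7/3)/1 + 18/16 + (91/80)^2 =149521145203/480000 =311502.39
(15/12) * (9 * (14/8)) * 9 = 177.19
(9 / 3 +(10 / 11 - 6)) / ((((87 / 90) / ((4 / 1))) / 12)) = -33120 / 319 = -103.82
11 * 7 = 77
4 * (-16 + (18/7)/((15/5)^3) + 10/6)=-1196/21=-56.95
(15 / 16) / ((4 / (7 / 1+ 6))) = 195 / 64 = 3.05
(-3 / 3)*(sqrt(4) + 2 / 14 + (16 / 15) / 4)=-253 / 105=-2.41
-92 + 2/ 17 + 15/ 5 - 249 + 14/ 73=-419074/ 1241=-337.69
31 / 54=0.57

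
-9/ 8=-1.12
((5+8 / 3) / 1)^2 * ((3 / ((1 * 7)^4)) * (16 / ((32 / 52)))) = 13754 / 7203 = 1.91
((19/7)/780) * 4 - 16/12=-1801/1365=-1.32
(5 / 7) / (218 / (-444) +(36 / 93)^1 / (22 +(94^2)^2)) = -1343278964190 / 923353008403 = -1.45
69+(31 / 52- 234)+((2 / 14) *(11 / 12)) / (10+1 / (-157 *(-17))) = -1197856718 / 7286643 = -164.39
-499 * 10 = -4990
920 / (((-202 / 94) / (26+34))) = -25687.13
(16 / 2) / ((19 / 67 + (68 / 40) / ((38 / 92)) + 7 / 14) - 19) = -101840 / 179501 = -0.57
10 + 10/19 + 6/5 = 1114/95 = 11.73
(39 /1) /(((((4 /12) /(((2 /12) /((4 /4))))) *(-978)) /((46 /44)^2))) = -6877 /315568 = -0.02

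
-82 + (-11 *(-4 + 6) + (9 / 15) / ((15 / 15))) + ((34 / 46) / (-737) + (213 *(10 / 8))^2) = 70785.66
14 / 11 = 1.27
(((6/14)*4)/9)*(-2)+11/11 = 13/21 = 0.62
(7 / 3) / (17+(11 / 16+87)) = 112 / 5025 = 0.02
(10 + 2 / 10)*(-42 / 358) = -1071 / 895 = -1.20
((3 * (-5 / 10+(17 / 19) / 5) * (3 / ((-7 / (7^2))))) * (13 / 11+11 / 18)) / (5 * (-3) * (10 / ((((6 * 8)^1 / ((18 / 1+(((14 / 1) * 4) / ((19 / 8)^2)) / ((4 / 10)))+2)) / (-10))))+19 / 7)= 4032161 / 156034296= 0.03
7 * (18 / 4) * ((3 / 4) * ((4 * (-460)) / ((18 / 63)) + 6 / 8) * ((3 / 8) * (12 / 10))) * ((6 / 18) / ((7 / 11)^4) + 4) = -412977.10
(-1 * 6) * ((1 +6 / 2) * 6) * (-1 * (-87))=-12528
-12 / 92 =-3 / 23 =-0.13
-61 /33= -1.85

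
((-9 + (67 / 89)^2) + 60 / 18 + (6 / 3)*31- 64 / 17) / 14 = 10732570 / 2827797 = 3.80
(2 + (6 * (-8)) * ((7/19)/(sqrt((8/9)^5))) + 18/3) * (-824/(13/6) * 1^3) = -39552/13 + 1576827 * sqrt(2)/247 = 5985.76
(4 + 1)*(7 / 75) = 7 / 15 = 0.47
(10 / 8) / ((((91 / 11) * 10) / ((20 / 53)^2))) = 550 / 255619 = 0.00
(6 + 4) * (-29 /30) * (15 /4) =-145 /4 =-36.25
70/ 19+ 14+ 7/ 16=5509/ 304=18.12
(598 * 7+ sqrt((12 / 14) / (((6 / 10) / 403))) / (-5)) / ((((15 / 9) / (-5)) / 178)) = -2235324+ 534 * sqrt(28210) / 35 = -2232761.44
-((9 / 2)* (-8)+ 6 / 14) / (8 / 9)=2241 / 56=40.02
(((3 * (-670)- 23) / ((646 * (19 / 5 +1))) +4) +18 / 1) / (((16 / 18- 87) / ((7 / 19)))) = -365757 / 4005200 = -0.09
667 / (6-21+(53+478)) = 1.29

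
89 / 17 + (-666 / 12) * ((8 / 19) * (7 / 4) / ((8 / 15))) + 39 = -83831 / 2584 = -32.44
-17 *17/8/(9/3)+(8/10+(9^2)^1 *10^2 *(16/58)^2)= 61073491/100920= 605.17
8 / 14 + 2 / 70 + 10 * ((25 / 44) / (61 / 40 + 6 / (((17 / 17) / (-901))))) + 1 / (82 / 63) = 1333015609 / 974967290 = 1.37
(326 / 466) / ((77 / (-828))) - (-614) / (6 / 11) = 60181865 / 53823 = 1118.14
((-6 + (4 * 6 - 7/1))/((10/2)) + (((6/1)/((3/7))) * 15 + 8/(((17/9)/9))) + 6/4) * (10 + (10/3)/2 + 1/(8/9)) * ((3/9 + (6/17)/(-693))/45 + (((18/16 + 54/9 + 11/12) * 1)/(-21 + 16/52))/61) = 312523539066817/94646744438400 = 3.30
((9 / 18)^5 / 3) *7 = 7 / 96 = 0.07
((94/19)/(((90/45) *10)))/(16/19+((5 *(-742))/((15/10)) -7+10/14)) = -987/9890320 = -0.00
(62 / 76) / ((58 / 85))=2635 / 2204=1.20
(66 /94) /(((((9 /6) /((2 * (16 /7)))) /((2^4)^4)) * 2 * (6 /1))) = 11534336 /987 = 11686.26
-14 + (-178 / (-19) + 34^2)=1151.37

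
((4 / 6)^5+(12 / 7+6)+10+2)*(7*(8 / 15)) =270064 / 3645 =74.09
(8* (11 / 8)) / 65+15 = 986 / 65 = 15.17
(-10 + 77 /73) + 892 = 64463 /73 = 883.05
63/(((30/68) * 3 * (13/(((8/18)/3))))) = 952/1755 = 0.54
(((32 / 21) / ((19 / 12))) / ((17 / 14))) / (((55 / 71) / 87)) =1581312 / 17765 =89.01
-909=-909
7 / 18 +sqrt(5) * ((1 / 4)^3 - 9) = 7 / 18 - 575 * sqrt(5) / 64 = -19.70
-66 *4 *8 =-2112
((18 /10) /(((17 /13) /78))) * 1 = 9126 /85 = 107.36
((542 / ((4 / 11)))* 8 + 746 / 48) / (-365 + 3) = -286549 / 8688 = -32.98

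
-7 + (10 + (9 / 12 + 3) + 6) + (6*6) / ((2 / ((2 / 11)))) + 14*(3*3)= 6249 / 44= 142.02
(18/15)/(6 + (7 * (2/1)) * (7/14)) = 6/65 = 0.09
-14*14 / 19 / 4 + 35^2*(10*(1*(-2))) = -465549 / 19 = -24502.58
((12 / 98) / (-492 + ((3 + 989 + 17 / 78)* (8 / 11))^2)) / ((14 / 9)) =0.00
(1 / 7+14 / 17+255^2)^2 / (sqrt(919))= 59878036848100*sqrt(919) / 13013959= 139481264.11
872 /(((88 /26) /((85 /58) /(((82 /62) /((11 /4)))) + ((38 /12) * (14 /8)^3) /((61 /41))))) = 570435048521 /153181248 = 3723.92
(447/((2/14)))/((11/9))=28161/11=2560.09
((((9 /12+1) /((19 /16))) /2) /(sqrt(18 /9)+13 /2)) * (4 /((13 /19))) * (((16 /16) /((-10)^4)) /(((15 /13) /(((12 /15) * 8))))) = 416 /1078125 - 64 * sqrt(2) /1078125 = 0.00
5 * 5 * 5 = 125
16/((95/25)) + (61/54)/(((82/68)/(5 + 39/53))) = 10683392/1114749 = 9.58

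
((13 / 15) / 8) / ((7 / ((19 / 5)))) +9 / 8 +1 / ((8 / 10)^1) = 5111 / 2100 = 2.43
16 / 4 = 4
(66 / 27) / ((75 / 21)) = 154 / 225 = 0.68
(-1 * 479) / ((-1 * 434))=479 / 434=1.10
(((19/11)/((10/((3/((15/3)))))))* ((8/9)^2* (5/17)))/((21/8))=0.01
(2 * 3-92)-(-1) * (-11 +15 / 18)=-577 / 6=-96.17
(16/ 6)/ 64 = 1/ 24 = 0.04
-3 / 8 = -0.38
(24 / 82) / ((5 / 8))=96 / 205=0.47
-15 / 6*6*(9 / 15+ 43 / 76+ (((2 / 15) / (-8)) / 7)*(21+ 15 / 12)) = -35521 / 2128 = -16.69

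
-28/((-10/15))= 42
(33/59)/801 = 11/15753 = 0.00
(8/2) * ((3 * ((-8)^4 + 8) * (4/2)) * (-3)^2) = 886464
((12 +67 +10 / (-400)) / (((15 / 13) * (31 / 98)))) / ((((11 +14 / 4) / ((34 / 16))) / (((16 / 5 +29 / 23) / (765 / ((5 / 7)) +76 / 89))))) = 520623894609 / 3944964830000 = 0.13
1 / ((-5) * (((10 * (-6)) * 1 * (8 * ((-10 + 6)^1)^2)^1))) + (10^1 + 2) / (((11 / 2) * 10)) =92171 / 422400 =0.22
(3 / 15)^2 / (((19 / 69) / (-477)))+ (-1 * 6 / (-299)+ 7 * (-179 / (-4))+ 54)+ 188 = 276084977 / 568100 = 485.98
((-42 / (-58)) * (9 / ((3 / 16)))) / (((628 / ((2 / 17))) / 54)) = 27216 / 77401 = 0.35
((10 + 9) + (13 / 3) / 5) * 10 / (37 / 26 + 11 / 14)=54236 / 603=89.94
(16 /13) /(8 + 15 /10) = 32 /247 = 0.13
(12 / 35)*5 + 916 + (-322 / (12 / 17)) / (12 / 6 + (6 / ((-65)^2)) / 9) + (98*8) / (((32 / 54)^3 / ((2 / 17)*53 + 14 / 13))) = 1107483675951 / 39219544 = 28238.06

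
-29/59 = -0.49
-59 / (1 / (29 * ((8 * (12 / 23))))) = -164256 / 23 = -7141.57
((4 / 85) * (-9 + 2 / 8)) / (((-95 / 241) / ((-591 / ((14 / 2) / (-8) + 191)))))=-2658712 / 818805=-3.25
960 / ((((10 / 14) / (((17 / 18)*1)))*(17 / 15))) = 1120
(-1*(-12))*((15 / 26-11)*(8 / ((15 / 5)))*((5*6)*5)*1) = -650400 / 13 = -50030.77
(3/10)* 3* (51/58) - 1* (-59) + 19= 45699/580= 78.79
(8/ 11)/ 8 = 1/ 11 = 0.09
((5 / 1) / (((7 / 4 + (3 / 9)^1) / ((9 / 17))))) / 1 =108 / 85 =1.27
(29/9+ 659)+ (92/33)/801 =17504612/26433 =662.23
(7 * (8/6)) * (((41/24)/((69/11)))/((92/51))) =53669/38088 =1.41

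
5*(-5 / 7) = -25 / 7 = -3.57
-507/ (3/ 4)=-676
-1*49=-49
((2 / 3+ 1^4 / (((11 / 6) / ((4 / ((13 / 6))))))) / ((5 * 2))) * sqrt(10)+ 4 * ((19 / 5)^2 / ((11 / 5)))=359 * sqrt(10) / 2145+ 1444 / 55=26.78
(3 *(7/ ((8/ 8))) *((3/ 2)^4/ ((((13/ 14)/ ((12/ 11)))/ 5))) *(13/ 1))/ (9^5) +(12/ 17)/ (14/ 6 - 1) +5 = 5.67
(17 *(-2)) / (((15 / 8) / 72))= -6528 / 5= -1305.60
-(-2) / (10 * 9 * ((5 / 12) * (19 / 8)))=32 / 1425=0.02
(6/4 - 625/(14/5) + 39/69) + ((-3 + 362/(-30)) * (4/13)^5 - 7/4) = -799618981121/3586690380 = -222.94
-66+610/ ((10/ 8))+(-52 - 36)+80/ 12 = 1022/ 3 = 340.67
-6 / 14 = -3 / 7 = -0.43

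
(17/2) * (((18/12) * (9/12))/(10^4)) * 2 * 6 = 459/40000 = 0.01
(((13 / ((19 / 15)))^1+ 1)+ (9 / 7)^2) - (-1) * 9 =20404 / 931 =21.92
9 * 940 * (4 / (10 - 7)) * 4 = 45120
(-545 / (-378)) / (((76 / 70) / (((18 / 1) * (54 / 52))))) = 24525 / 988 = 24.82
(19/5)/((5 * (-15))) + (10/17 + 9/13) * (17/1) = 105878/4875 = 21.72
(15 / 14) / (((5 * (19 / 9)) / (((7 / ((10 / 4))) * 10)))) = 54 / 19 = 2.84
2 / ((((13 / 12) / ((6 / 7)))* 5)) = 0.32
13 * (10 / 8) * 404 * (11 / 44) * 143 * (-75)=-70409625 / 4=-17602406.25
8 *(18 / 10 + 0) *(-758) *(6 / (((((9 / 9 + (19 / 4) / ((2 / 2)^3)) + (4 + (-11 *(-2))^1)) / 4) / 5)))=-41254.30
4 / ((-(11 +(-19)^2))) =-1 / 93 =-0.01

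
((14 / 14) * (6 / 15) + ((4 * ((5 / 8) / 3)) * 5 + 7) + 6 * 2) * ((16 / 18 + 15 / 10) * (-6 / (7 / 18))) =-4343 / 5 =-868.60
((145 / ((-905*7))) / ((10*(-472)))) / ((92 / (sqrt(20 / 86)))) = 0.00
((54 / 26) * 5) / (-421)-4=-22027 / 5473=-4.02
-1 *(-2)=2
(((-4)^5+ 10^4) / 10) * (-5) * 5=-22440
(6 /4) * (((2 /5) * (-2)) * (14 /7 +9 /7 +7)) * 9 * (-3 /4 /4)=729 /35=20.83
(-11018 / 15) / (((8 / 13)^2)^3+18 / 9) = -26590890781 / 74368215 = -357.56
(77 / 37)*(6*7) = 87.41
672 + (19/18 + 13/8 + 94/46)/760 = 845760143/1258560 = 672.01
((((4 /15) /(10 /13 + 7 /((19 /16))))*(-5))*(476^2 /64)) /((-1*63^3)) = 71383 /25198614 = 0.00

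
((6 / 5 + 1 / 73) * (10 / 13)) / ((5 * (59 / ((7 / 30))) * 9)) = 3101 / 37793925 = 0.00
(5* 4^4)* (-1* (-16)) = 20480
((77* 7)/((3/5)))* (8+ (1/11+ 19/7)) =29120/3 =9706.67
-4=-4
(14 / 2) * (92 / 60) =161 / 15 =10.73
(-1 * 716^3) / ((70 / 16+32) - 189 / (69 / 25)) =11433782.30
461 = 461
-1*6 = -6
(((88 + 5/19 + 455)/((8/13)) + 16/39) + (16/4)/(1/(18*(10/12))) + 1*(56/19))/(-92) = -147601/14352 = -10.28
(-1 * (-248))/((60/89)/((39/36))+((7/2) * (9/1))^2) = 0.25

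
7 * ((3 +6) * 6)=378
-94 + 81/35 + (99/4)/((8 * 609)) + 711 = 20115493/32480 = 619.32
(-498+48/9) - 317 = -2429/3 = -809.67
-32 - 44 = -76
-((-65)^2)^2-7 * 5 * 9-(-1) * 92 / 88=-392720657 / 22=-17850938.95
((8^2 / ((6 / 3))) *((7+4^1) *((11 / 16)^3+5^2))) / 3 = 380347 / 128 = 2971.46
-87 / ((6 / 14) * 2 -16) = 609 / 106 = 5.75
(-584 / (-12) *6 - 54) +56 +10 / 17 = 5008 / 17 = 294.59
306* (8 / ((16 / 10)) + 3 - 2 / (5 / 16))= 2448 / 5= 489.60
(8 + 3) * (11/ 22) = 11/ 2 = 5.50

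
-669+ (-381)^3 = -55307010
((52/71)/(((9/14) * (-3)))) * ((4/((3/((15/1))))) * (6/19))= -2.40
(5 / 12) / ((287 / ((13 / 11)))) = 65 / 37884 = 0.00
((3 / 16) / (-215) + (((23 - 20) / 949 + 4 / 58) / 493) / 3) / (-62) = 115282277 / 8681255063520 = 0.00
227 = 227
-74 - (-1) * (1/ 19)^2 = -26713/ 361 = -74.00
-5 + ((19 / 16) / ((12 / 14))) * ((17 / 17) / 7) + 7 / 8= -377 / 96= -3.93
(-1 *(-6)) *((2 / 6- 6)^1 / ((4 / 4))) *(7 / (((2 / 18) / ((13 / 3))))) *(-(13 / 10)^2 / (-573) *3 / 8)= -784329 / 76400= -10.27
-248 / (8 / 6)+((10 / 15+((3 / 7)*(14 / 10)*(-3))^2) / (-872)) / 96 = -1167782693 / 6278400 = -186.00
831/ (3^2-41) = -831/ 32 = -25.97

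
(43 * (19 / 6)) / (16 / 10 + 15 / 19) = 77615 / 1362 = 56.99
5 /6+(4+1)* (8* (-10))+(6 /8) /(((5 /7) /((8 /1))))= -390.77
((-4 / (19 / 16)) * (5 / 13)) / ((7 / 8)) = -2560 / 1729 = -1.48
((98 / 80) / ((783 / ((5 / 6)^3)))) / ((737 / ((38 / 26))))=23275 / 12963322944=0.00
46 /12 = 23 /6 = 3.83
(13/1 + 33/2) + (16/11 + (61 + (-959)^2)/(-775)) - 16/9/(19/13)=-3373366279/2915550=-1157.03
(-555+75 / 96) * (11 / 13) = -195085 / 416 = -468.95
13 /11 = 1.18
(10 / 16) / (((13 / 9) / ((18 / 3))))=135 / 52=2.60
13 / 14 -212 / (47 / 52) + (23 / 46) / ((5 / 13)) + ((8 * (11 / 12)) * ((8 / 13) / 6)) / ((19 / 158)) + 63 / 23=-18783736001 / 84107205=-223.33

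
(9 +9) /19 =0.95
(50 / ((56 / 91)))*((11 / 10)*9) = 6435 / 8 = 804.38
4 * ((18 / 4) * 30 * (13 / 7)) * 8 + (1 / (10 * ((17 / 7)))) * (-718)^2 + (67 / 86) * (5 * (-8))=29219.15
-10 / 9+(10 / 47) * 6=70 / 423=0.17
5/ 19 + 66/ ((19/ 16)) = 1061/ 19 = 55.84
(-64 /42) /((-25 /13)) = 416 /525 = 0.79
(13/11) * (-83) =-1079/11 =-98.09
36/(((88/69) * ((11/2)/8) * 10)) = 4.11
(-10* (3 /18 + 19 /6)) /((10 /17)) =-170 /3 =-56.67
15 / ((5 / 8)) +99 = 123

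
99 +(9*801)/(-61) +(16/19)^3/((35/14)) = -39625438/2091995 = -18.94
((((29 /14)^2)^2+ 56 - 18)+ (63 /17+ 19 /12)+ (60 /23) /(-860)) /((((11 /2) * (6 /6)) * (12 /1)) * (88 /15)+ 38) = 597743252735 /4119474990624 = 0.15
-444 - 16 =-460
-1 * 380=-380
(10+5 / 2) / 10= 5 / 4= 1.25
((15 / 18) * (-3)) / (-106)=5 / 212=0.02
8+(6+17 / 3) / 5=31 / 3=10.33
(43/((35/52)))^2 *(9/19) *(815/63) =814950448/32585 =25009.99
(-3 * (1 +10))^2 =1089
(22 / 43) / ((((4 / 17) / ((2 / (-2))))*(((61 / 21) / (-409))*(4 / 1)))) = 1606143 / 20984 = 76.54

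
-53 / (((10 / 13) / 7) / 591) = -2850393 / 10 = -285039.30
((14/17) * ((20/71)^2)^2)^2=5017600000000/186622770530024929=0.00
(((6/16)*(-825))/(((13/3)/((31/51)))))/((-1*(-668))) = -76725/1181024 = -0.06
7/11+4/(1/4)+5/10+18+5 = 883/22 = 40.14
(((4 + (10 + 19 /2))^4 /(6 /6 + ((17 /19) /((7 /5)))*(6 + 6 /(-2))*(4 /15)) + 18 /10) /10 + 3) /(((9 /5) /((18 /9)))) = 3245499209 /144720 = 22426.06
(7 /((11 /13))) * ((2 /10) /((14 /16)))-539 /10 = -5721 /110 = -52.01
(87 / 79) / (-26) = -87 / 2054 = -0.04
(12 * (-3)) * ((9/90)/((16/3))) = -27/40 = -0.68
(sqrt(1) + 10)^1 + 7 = 18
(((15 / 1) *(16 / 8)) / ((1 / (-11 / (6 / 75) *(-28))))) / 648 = 9625 / 54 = 178.24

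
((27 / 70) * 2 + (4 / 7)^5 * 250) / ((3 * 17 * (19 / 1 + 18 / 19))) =0.02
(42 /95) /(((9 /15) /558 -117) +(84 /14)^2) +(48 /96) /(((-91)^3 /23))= -11806712077 /2157098494642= -0.01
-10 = -10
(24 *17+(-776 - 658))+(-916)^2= 838030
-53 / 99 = -0.54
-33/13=-2.54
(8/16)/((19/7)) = 0.18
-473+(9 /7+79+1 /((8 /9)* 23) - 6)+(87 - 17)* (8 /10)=-441353 /1288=-342.67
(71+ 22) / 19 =93 / 19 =4.89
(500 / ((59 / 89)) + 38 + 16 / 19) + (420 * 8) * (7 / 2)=14072002 / 1121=12553.08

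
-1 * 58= -58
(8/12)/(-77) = -2/231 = -0.01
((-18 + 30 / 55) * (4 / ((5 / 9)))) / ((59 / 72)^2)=-187.16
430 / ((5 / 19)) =1634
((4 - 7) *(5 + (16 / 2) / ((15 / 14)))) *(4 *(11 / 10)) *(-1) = 4114 / 25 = 164.56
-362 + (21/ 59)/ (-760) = -16232101/ 44840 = -362.00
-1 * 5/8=-0.62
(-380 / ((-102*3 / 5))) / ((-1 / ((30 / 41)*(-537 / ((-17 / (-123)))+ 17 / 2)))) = 626111750 / 35547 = 17613.63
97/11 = 8.82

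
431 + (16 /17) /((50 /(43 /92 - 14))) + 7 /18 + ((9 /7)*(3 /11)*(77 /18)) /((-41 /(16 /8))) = 621930481 /1442790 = 431.06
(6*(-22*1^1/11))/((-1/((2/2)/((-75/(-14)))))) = 56/25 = 2.24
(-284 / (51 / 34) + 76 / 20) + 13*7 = -1418 / 15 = -94.53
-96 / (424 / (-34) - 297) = 1632 / 5261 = 0.31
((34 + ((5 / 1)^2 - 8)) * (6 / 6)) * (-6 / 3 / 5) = -102 / 5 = -20.40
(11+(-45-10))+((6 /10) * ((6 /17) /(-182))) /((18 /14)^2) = -437587 /9945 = -44.00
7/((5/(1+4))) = 7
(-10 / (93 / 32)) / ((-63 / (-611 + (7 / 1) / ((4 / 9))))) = -32.51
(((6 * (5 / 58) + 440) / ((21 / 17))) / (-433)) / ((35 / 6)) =-12410 / 87899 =-0.14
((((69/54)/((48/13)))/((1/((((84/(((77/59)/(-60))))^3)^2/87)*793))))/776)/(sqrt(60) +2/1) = 1383488883760362737.46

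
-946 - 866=-1812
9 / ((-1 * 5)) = -9 / 5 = -1.80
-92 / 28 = -23 / 7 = -3.29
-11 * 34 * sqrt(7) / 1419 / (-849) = 34 * sqrt(7) / 109521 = 0.00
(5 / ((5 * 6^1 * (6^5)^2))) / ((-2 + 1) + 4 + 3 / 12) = 0.00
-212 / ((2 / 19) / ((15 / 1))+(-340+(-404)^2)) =-30210 / 23209831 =-0.00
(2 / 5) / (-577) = -2 / 2885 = -0.00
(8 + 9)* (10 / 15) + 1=37 / 3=12.33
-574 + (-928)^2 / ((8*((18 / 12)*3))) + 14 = 210256 / 9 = 23361.78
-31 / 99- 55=-5476 / 99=-55.31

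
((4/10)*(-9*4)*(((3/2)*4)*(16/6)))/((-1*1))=1152/5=230.40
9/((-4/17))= -153/4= -38.25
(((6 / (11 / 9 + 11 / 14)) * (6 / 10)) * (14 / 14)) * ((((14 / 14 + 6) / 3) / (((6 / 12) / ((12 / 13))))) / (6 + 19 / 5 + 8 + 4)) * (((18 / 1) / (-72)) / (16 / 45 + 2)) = -714420 / 19000553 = -0.04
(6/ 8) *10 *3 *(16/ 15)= 24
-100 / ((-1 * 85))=20 / 17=1.18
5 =5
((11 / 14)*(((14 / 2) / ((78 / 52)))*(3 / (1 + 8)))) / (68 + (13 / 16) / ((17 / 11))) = 2992 / 167751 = 0.02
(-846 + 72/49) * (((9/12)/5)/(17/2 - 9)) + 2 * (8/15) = 187003/735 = 254.43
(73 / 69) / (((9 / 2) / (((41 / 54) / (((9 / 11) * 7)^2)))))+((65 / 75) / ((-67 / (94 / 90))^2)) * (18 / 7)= 223436015563 / 37341871630875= 0.01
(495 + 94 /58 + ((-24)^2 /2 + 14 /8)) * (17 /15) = 1550723 /1740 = 891.22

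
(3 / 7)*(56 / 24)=1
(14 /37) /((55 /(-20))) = -56 /407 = -0.14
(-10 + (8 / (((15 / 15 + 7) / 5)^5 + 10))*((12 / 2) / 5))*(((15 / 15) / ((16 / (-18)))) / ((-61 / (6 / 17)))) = -0.06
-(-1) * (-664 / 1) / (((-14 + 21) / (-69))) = 45816 / 7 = 6545.14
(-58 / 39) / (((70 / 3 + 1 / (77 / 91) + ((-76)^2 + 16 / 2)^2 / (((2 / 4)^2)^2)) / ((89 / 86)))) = -28391 / 9874209079943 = -0.00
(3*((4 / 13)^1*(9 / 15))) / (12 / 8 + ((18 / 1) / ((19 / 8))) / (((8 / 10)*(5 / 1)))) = 456 / 2795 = 0.16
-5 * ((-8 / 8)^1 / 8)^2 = -5 / 64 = -0.08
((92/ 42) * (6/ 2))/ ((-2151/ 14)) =-0.04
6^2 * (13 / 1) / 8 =117 / 2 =58.50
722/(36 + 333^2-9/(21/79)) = 2527/388119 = 0.01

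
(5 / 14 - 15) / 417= -205 / 5838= -0.04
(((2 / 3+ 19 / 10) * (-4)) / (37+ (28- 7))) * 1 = -77 / 435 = -0.18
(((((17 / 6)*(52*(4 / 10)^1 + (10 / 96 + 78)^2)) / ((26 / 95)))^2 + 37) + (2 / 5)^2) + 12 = 12968908037528096669929 / 3229640294400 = 4015588999.19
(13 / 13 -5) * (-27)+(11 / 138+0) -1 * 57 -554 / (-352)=639425 / 12144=52.65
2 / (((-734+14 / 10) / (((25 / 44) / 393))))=-125 / 31670298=-0.00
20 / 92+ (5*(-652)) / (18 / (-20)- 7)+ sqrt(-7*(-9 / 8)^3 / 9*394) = 9*sqrt(1379) / 16+ 750195 / 1817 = 433.76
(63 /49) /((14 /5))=45 /98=0.46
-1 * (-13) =13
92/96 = 23/24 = 0.96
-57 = -57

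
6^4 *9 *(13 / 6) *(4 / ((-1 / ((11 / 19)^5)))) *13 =-211644205344 / 2476099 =-85474.86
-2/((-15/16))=32/15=2.13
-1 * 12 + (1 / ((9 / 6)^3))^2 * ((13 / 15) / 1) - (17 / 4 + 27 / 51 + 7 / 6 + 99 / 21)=-117552523 / 5205060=-22.58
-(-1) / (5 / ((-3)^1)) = -3 / 5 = -0.60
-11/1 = -11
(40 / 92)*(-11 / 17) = -110 / 391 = -0.28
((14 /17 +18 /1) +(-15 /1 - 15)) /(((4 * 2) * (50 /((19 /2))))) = -361 /1360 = -0.27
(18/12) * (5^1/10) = 3/4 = 0.75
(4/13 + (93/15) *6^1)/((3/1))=12.50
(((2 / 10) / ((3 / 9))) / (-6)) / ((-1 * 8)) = 0.01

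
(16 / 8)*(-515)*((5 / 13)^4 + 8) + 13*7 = -233387339 / 28561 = -8171.54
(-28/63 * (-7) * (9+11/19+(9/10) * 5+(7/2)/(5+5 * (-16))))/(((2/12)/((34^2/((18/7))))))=117754.74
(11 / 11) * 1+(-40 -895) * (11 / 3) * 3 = -10284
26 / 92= 13 / 46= 0.28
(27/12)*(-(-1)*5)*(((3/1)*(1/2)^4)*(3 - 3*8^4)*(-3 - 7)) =8292375/32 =259136.72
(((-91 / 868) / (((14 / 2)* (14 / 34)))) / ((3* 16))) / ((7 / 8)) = -221 / 255192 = -0.00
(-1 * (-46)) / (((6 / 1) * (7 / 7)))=23 / 3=7.67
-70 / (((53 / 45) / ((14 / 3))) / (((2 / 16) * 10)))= -18375 / 53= -346.70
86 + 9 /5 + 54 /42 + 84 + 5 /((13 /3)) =79279 /455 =174.24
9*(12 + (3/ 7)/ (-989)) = 747657/ 6923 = 108.00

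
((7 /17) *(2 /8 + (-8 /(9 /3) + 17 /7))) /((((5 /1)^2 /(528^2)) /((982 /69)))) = 7604608 /9775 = 777.97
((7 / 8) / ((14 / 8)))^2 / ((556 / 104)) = 13 / 278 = 0.05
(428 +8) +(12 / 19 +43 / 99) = 822121 / 1881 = 437.07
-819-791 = -1610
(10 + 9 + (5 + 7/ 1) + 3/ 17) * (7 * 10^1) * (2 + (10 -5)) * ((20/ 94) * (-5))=-12985000/ 799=-16251.56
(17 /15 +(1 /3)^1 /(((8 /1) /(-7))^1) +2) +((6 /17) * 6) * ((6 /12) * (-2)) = 1477 /2040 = 0.72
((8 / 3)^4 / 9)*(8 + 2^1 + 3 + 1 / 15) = 802816 / 10935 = 73.42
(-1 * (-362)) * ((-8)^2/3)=23168/3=7722.67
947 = 947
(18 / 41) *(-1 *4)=-72 / 41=-1.76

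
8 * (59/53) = 8.91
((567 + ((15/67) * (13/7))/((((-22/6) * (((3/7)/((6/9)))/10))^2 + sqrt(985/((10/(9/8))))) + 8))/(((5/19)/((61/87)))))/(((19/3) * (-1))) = -238.54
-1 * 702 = -702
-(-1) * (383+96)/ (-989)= -479/ 989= -0.48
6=6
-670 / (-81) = 670 / 81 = 8.27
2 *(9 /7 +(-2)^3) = -94 /7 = -13.43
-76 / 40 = -19 / 10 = -1.90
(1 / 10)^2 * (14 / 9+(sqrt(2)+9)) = sqrt(2) / 100+19 / 180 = 0.12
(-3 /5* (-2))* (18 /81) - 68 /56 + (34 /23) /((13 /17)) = 61879 /62790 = 0.99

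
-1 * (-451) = 451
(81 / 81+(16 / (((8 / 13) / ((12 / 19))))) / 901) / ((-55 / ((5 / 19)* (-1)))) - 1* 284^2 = -80656.00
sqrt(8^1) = 2 * sqrt(2) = 2.83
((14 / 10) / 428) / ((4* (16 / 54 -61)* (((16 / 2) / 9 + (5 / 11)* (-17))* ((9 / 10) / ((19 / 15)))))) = 1197 / 431736440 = 0.00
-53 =-53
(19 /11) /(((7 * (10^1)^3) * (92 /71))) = 1349 /7084000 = 0.00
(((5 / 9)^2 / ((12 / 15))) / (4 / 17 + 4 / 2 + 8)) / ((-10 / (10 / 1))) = -2125 / 56376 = -0.04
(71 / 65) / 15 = 71 / 975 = 0.07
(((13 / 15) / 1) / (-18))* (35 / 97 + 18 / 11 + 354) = -4938037 / 288090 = -17.14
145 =145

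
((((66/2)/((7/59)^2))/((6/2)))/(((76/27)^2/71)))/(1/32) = 3963807738/17689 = 224083.20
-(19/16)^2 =-1.41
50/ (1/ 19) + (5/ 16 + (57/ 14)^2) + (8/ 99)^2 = 7429610017/ 7683984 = 966.90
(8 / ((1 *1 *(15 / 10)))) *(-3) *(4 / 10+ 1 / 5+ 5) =-448 / 5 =-89.60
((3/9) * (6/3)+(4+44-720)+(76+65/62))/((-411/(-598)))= -33050563/38223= -864.68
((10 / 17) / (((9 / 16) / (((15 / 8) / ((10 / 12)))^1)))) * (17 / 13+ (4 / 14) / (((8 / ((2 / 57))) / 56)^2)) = 2238440 / 718029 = 3.12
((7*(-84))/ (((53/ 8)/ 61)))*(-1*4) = 1147776/ 53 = 21656.15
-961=-961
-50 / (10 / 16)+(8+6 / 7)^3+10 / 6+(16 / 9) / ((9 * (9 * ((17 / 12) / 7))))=873693547 / 1416933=616.61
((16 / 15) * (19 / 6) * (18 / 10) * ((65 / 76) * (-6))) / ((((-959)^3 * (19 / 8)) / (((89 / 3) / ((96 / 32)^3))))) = 0.00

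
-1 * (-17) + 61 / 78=1387 / 78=17.78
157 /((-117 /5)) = -785 /117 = -6.71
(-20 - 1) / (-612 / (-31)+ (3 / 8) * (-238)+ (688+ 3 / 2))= -2604 / 76879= -0.03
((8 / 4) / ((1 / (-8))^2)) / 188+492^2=11377040 / 47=242064.68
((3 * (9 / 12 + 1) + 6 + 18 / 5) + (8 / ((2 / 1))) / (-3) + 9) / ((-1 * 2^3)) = -1351 / 480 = -2.81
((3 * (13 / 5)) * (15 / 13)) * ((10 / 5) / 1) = 18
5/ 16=0.31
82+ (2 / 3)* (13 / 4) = 505 / 6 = 84.17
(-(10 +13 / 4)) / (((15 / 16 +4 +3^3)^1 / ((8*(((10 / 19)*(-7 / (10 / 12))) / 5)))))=20352 / 6935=2.93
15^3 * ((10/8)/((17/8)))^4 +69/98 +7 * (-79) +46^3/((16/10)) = 496724929305/8185058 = 60686.79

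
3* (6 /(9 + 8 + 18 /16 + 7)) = 48 /67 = 0.72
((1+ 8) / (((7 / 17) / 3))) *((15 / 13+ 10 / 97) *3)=2182545 / 8827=247.26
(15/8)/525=1/280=0.00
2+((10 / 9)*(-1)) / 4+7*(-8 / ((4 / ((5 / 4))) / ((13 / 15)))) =-121 / 9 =-13.44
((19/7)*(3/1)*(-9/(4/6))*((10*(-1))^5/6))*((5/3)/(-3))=-7125000/7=-1017857.14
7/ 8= 0.88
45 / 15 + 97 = 100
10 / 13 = 0.77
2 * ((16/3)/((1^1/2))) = 64/3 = 21.33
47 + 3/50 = 2353/50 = 47.06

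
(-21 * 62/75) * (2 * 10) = -1736/5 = -347.20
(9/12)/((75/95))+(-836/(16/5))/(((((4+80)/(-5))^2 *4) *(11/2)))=256253/282240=0.91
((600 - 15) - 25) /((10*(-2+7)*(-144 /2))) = -0.16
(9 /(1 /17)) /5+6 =183 /5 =36.60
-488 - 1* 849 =-1337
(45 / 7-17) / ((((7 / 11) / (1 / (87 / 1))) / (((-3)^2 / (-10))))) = 1221 / 7105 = 0.17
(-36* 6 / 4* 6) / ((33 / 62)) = -6696 / 11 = -608.73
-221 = -221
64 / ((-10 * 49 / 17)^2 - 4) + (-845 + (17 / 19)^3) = -2275631548 / 2695587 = -844.21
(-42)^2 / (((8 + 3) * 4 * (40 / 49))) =21609 / 440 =49.11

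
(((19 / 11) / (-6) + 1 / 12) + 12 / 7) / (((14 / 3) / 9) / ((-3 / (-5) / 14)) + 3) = 37665 / 376684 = 0.10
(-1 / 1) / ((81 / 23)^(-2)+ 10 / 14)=-45927 / 36508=-1.26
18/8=9/4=2.25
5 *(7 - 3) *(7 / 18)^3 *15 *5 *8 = 171500 / 243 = 705.76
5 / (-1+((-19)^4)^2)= 1 / 3396712608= 0.00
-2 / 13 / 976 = -1 / 6344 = -0.00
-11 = -11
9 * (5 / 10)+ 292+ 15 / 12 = 1191 / 4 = 297.75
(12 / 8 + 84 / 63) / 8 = 17 / 48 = 0.35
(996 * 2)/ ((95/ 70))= 27888/ 19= 1467.79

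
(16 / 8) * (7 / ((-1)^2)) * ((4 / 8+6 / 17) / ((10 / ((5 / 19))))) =203 / 646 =0.31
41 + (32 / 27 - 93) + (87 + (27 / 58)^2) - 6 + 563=53897507 / 90828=593.40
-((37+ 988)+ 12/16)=-4103/4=-1025.75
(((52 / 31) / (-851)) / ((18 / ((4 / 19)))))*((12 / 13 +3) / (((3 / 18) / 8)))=-2176 / 501239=-0.00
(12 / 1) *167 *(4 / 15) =2672 / 5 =534.40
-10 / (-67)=10 / 67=0.15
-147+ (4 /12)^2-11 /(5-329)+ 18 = -41749 /324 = -128.85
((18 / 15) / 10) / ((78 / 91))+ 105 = 5257 / 50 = 105.14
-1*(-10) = 10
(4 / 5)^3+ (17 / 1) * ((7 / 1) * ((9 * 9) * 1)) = 1204939 / 125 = 9639.51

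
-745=-745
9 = 9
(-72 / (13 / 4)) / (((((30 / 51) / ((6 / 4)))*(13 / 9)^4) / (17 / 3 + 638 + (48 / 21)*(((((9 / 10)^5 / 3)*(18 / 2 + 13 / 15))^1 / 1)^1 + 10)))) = -19428882549768 / 2231328125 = -8707.32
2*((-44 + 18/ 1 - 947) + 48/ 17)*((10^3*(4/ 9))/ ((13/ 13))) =-131944000/ 153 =-862379.08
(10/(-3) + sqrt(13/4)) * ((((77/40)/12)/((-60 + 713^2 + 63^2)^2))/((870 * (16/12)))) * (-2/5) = 77/109590245700998400 - 77 * sqrt(13)/730601638006656000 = 0.00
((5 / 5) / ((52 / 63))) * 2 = 63 / 26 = 2.42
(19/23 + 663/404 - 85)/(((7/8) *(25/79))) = -24233882/81305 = -298.06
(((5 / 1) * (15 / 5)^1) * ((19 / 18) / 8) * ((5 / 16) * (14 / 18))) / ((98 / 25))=11875 / 96768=0.12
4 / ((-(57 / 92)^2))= -33856 / 3249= -10.42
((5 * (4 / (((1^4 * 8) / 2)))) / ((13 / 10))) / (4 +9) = 50 / 169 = 0.30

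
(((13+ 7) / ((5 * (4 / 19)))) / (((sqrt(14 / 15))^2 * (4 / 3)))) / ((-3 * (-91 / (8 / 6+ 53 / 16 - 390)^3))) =-3200336.30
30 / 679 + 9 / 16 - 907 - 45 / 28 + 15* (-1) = -10027477 / 10864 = -923.00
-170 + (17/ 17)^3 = -169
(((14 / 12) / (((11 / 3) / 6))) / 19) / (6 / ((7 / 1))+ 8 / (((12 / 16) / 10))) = 0.00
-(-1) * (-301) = -301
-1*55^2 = -3025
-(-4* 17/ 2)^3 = 39304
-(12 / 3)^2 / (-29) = 0.55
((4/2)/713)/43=2/30659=0.00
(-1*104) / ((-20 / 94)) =2444 / 5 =488.80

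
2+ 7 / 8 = 23 / 8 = 2.88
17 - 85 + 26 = -42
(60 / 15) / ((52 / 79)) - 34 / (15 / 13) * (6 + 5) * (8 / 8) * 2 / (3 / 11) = -1386977 / 585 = -2370.90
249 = 249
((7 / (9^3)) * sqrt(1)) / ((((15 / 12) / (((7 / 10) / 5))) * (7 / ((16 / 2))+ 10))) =0.00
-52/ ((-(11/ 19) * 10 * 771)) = 494/ 42405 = 0.01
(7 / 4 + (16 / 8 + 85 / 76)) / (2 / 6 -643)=-555 / 73264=-0.01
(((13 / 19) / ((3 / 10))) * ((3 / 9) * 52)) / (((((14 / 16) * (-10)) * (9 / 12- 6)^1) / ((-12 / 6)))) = -43264 / 25137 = -1.72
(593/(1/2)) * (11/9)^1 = 13046/9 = 1449.56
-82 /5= -16.40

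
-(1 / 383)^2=-1 / 146689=-0.00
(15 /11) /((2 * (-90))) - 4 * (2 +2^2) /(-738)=45 /1804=0.02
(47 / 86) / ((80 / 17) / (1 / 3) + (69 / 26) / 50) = 0.04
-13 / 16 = -0.81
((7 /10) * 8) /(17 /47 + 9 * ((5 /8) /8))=5.26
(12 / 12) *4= 4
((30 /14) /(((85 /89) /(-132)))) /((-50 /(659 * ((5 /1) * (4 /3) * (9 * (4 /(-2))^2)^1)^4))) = 1541152338739200 /119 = 12950859989405.04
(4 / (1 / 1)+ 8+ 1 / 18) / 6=217 / 108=2.01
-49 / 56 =-7 / 8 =-0.88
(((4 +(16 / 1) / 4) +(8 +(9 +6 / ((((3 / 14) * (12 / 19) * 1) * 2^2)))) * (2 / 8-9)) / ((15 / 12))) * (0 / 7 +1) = -190.18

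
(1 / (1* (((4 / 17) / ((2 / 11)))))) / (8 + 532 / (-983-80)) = 18071 / 175384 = 0.10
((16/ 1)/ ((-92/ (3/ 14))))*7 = -0.26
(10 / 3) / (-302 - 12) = -0.01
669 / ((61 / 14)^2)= 131124 / 3721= 35.24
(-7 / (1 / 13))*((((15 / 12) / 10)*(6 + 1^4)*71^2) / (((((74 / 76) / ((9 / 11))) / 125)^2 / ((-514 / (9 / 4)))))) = 167578763573812500 / 165649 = 1011649714600.22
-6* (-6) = 36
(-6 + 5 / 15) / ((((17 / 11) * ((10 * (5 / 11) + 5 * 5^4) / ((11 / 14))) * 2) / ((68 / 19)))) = -1331 / 807975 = -0.00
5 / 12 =0.42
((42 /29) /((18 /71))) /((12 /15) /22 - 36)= -0.16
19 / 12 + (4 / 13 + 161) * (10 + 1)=277051 / 156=1775.97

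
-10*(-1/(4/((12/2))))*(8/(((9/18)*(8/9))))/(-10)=-27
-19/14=-1.36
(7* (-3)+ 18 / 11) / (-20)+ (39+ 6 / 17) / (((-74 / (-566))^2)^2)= 944055795349761 / 7009362140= 134684.98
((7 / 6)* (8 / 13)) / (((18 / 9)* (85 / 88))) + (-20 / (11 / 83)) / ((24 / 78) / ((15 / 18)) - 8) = 91102573 / 4521660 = 20.15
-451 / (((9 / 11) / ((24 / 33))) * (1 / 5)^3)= -451000 / 9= -50111.11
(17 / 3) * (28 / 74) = 238 / 111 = 2.14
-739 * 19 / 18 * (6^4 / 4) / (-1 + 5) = -126369 / 2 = -63184.50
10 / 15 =2 / 3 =0.67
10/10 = 1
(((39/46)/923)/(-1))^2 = 9/10666756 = 0.00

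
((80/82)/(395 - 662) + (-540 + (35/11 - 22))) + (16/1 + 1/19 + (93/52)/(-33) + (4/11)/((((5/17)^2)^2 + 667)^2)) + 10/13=-6254466081264932130943813/11538452142941202729822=-542.05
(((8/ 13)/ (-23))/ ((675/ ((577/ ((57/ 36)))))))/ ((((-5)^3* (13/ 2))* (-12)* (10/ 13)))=-4616/ 2396671875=-0.00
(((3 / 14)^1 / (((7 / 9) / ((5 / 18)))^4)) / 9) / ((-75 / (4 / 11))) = -25 / 13311144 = -0.00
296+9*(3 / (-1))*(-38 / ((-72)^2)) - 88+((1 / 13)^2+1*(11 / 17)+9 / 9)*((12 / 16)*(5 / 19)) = 1092740009 / 5240352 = 208.52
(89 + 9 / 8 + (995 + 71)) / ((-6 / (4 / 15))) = -3083 / 60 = -51.38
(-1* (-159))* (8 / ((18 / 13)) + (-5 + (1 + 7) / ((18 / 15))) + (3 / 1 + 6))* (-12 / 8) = -3922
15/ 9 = 5/ 3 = 1.67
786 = 786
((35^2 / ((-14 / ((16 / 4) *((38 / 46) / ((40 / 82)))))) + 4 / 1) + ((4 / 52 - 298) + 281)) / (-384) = 1.58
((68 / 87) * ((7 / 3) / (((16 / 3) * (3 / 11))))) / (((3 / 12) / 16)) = 20944 / 261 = 80.25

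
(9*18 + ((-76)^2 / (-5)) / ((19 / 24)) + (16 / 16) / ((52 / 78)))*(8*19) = -984732 / 5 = -196946.40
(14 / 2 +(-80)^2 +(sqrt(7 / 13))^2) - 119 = 81751 / 13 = 6288.54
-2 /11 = -0.18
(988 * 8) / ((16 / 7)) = 3458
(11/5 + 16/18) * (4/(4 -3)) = 556/45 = 12.36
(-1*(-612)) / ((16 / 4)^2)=153 / 4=38.25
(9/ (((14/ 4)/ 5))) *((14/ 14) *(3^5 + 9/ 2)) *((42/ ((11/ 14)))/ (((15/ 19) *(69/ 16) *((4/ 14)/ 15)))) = 60328800/ 23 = 2622991.30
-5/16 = -0.31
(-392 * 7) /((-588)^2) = -1 /126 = -0.01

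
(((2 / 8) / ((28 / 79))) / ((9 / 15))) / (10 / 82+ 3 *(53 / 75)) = 404875 / 772128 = 0.52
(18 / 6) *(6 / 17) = 18 / 17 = 1.06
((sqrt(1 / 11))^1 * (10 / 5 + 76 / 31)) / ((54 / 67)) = 1541 * sqrt(11) / 3069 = 1.67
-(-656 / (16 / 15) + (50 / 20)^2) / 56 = 2435 / 224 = 10.87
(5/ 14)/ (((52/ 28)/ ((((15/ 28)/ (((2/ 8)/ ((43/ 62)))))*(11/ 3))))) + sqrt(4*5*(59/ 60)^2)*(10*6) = 11825/ 11284 + 118*sqrt(5) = 264.90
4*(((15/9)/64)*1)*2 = 5/24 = 0.21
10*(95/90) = 95/9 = 10.56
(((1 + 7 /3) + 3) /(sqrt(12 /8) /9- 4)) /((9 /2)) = -304 /863- 38*sqrt(6) /7767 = -0.36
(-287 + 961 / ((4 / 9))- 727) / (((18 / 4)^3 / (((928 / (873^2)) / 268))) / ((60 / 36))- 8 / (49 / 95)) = 522132240 / 5472018959009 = 0.00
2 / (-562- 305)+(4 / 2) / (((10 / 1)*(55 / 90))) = 15496 / 47685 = 0.32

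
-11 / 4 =-2.75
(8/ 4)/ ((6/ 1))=1/ 3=0.33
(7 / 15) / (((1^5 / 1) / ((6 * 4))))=56 / 5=11.20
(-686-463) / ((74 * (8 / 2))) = -3.88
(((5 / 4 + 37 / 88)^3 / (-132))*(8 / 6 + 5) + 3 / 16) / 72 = -361283 / 719634432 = -0.00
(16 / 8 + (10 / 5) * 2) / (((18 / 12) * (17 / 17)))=4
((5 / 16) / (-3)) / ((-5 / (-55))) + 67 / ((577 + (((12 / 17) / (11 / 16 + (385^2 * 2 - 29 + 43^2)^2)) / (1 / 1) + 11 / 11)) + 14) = -7396668129753803 / 7162749508420248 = -1.03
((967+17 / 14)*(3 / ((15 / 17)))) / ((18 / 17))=783479 / 252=3109.04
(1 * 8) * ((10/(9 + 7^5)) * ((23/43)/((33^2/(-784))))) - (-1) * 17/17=49125017/49215177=1.00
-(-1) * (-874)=-874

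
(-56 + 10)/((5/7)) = -322/5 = -64.40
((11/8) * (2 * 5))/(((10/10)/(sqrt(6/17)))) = 55 * sqrt(102)/68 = 8.17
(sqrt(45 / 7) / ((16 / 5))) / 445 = 3*sqrt(35) / 9968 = 0.00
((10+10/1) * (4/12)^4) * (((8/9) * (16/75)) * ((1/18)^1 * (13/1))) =3328/98415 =0.03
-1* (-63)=63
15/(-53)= -15/53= -0.28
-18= -18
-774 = -774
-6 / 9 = -2 / 3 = -0.67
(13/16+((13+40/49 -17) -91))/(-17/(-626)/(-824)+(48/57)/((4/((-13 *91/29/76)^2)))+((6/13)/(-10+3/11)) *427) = 18936267089943757593/4096612125300065609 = 4.62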